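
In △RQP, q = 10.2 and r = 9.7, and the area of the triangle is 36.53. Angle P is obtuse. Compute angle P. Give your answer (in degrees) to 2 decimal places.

From area = ½·r·q·sin P, we get sin P = 2·area/(r·q) ≈ 0.73843.
Taking the obtuse solution, ∠P ≈ 132.40°.

132.40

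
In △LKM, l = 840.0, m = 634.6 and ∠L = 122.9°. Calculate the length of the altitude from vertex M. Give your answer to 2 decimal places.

255.82

Law of sines: sin M = m·sin L/l ≈ 0.63431.
Since l ≥ m, only the acute value applies: ∠M ≈ 39.37°.
Then ∠K = 180° − ∠L − ∠M ≈ 17.73°.
Law of sines gives k = l·sin K/sin L ≈ 304.69.
Area = ½·l·m·sin K ≈ 81172.
The altitude from M has length 2·area/m ≈ 255.82.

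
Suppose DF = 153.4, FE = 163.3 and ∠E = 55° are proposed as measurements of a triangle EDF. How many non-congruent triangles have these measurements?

FE·sin E = 163.3·sin(55°) ≈ 133.8.
Since FE sin E < DF < FE (133.8 < 153.4 < 163.3), two triangles exist.

2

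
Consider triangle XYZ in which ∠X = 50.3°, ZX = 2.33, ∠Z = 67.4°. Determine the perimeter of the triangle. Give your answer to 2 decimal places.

The third angle is ∠Y = 180° − ∠Z − ∠X = 62.30°.
Law of sines: YZ = ZX·sin X/sin Y ≈ 2.0248.
Law of sines: XY = ZX·sin Z/sin Y ≈ 2.4295.
Semiperimeter s = (2.0248+2.33+2.4295)/2 = 3.3921.
Perimeter = 2.0248 + 2.33 + 2.4295 = 6.7843.

6.78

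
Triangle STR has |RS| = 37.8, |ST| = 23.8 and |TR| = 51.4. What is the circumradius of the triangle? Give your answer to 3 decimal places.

By the law of cosines, cos S = (|RS|² + |ST|² − |TR|²) / (2·|RS|·|ST|) ≈ -0.35941, so ∠S ≈ 111.06°.
Circumradius = |TR|/(2 sin S) ≈ 27.54.

27.540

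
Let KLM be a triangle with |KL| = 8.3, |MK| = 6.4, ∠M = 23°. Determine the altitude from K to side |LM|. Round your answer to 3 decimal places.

2.501

Law of sines: sin L = |MK|·sin M/|KL| ≈ 0.30129.
Since |KL| ≥ |MK|, only the acute value applies: ∠L ≈ 17.53°.
Then ∠K = 180° − ∠M − ∠L ≈ 139.47°.
Law of sines gives |LM| = |KL|·sin K/sin M ≈ 13.806.
Area = ½·|KL|·|MK|·sin K ≈ 17.262.
The altitude from K has length 2·area/|LM| ≈ 2.5007.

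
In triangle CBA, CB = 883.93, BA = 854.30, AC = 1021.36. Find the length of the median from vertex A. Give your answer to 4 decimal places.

Median from A: ½√(2·BA² + 2·AC² − CB²) ≈ 831.37.

m_A ≈ 831.3659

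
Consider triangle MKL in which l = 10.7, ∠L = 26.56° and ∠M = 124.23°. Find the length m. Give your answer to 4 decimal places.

The third angle is ∠K = 180° − ∠L − ∠M = 29.21°.
Law of sines: m = l·sin M/sin L ≈ 19.785.

19.7851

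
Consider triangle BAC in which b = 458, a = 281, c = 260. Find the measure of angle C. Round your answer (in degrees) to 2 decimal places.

∠C ≈ 30.79°

By the law of cosines, cos C = (b² + a² − c²) / (2·b·a) ≈ 0.85908, so ∠C ≈ 30.79°.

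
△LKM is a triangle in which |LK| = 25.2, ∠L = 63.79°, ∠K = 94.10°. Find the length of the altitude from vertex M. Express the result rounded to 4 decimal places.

The third angle is ∠M = 180° − ∠L − ∠K = 22.11°.
Law of sines: |KM| = |LK|·sin L/sin M ≈ 60.069.
Law of sines: |ML| = |LK|·sin K/sin M ≈ 66.781.
Area = ½·|LK|·|KM|·sin K ≈ 754.93.
The altitude from M has length 2·area/|LK| ≈ 59.915.

59.9148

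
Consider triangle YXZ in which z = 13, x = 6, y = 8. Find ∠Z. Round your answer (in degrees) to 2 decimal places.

By the law of cosines, cos Z = (y² + x² − z²) / (2·y·x) ≈ -0.71875, so ∠Z ≈ 135.95°.

∠Z ≈ 135.95°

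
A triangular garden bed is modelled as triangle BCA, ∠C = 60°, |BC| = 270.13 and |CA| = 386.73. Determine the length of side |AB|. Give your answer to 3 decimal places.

By the law of cosines, |AB|² = |BC|² + |CA|² − 2·|BC|·|CA|·cos C = 1.1806e+05, so |AB| ≈ 343.6.

343.603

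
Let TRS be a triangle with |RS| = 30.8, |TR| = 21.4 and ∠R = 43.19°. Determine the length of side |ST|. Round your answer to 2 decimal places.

21.11

By the law of cosines, |ST|² = |TR|² + |RS|² − 2·|TR|·|RS|·cos R = 445.49, so |ST| ≈ 21.107.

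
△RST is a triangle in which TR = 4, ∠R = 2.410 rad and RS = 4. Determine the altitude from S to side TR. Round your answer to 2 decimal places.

2.67

By the law of cosines, ST² = TR² + RS² − 2·TR·RS·cos R = 55.812, so ST ≈ 7.4707.
Area = ½·TR·RS·sin R ≈ 5.3444.
The altitude from S has length 2·area/TR ≈ 2.6722.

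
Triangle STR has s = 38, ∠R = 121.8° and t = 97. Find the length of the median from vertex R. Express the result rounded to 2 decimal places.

By the law of cosines, r² = s² + t² − 2·s·t·cos R = 14738, so r ≈ 121.4.
Median from R: ½√(2·s² + 2·t² − r²) ≈ 41.738.

m_R ≈ 41.74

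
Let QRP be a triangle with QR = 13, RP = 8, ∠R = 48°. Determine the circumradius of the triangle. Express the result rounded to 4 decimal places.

6.5170

By the law of cosines, PQ² = QR² + RP² − 2·QR·RP·cos R = 93.821, so PQ ≈ 9.6861.
Area = ½·QR·RP·sin R ≈ 38.644.
Circumradius = PQ/(2 sin R) ≈ 6.517.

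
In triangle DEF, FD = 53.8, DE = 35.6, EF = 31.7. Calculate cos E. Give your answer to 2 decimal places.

By the law of cosines, cos E = (DE² + EF² − FD²) / (2·DE·EF) ≈ -0.27567, so ∠E ≈ 106.00°.

-0.28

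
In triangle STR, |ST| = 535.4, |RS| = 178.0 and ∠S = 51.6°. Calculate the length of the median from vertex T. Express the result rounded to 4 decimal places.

m_T ≈ 485.1577

By the law of cosines, |TR|² = |RS|² + |ST|² − 2·|RS|·|ST|·cos S = 1.9994e+05, so |TR| ≈ 447.15.
Median from T: ½√(2·|ST|² + 2·|TR|² − |RS|²) ≈ 485.16.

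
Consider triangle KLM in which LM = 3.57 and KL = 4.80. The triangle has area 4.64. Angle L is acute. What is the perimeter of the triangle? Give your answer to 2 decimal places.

From area = ½·KL·LM·sin L, we get sin L = 2·area/(KL·LM) ≈ 0.54155.
Taking the acute solution, ∠L ≈ 32.79°.
Law of cosines then gives MK ≈ 2.6407.
Perimeter = 3.57 + 2.6407 + 4.8 = 11.011.

perimeter ≈ 11.01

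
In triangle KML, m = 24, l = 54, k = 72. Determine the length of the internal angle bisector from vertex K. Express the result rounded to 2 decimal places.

By the law of cosines, cos K = (m² + l² − k²) / (2·m·l) ≈ -0.65278, so ∠K ≈ 2.2820 rad.
The bisector from K has length 2·m·l·cos(∠K/2)/(m+l) ≈ 13.846.

13.85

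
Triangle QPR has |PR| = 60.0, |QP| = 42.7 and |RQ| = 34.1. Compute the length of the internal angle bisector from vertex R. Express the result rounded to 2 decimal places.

t_R ≈ 40.31

By the law of cosines, cos R = (|PR|² + |RQ|² − |QP|²) / (2·|PR|·|RQ|) ≈ 0.71836, so ∠R ≈ 44.08°.
The bisector from R has length 2·|PR|·|RQ|·cos(∠R/2)/(|PR|+|RQ|) ≈ 40.308.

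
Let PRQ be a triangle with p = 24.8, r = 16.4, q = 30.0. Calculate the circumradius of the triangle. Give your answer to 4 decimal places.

15.0029

By the law of cosines, cos P = (r² + q² − p²) / (2·r·q) ≈ 0.56293, so ∠P ≈ 0.9729 rad.
Circumradius = p/(2 sin P) ≈ 15.003.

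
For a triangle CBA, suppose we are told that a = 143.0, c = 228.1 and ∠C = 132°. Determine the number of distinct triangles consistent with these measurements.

1

a·sin C = 143.0·sin(132°) ≈ 106.3.
Since ∠C is not acute, a triangle exists only if c > a; here c > a, so there is exactly one triangle.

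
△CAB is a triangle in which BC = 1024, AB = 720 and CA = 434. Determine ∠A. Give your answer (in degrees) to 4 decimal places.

123.1578

By the law of cosines, cos A = (CA² + AB² − BC²) / (2·CA·AB) ≈ -0.54695, so ∠A ≈ 123.16°.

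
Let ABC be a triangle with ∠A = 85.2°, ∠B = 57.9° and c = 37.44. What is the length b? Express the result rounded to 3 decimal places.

52.823

The third angle is ∠C = 180° − ∠A − ∠B = 36.90°.
Law of sines: b = c·sin B/sin C ≈ 52.823.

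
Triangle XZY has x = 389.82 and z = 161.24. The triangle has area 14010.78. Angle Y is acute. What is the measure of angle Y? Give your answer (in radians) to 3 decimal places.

∠Y ≈ 0.462 rad

From area = ½·x·z·sin Y, we get sin Y = 2·area/(x·z) ≈ 0.44582.
Taking the acute solution, ∠Y ≈ 0.4621 rad.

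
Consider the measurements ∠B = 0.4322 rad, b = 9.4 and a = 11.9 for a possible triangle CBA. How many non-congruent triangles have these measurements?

2

a·sin B = 11.9·sin(0.4322 rad) ≈ 4.985.
Since a sin B < b < a (4.985 < 9.4 < 11.9), two triangles exist.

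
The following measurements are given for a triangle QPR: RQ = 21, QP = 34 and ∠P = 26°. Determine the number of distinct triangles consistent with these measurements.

2

QP·sin P = 34·sin(26°) ≈ 14.9.
Since QP sin P < RQ < QP (14.9 < 21 < 34), two triangles exist.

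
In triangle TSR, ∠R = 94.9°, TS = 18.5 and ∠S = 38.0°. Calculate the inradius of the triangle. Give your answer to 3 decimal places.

r ≈ 3.559

The third angle is ∠T = 180° − ∠S − ∠R = 47.10°.
Law of sines: SR = TS·sin T/sin R ≈ 13.602.
Law of sines: RT = TS·sin S/sin R ≈ 11.432.
Area = ½·TS·SR·sin S ≈ 77.46.
Semiperimeter s = (13.602+11.432+18.5)/2 = 21.767.
Inradius = area/s = 77.46/21.767 ≈ 3.5587.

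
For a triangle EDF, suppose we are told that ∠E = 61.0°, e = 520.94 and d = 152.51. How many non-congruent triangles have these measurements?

d·sin E = 152.51·sin(61.0°) ≈ 133.4.
Since e ≥ d, exactly one triangle exists.

1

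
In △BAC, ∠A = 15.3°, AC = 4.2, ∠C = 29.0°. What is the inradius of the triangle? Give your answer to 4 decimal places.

The third angle is ∠B = 180° − ∠A − ∠C = 135.70°.
Law of sines: CB = AC·sin A/sin B ≈ 1.5868.
Law of sines: BA = AC·sin C/sin B ≈ 2.9155.
Area = ½·AC·CB·sin C ≈ 1.6156.
Semiperimeter s = (4.2+1.5868+2.9155)/2 = 4.3511.
Inradius = area/s = 1.6156/4.3511 ≈ 0.37129.

0.3713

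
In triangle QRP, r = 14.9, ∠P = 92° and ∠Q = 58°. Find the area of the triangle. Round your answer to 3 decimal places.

188.160

The third angle is ∠R = 180° − ∠P − ∠Q = 30.00°.
Law of sines: q = r·sin Q/sin R ≈ 25.272.
Law of sines: p = r·sin P/sin R ≈ 29.782.
Area = ½·r·q·sin P ≈ 188.16.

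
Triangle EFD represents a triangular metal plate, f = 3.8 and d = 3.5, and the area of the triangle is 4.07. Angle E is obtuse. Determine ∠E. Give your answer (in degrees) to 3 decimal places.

From area = ½·f·d·sin E, we get sin E = 2·area/(f·d) ≈ 0.61203.
Taking the obtuse solution, ∠E ≈ 142.26°.

∠E ≈ 142.264°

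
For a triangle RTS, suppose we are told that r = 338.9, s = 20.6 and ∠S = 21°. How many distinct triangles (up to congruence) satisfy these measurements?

r·sin S = 338.9·sin(21°) ≈ 121.5.
Since s = 20.6 < 121.5 = r sin S, no triangle exists.

0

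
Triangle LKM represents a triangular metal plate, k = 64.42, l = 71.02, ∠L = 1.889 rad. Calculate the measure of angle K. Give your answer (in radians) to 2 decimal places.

Law of sines: sin K = k·sin L/l ≈ 0.86153.
Since l ≥ k, only the acute value applies: ∠K ≈ 1.038 rad.
Then ∠M = π − ∠L − ∠K ≈ 0.214 rad.

1.04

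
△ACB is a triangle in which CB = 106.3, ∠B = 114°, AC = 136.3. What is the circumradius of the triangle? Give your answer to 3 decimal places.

Law of sines: sin A = CB·sin B/AC ≈ 0.71247.
Since AC ≥ CB, only the acute value applies: ∠A ≈ 45.44°.
Then ∠C = 180° − ∠B − ∠A ≈ 20.56°.
Law of sines gives BA = AC·sin C/sin B ≈ 52.406.
Circumradius = AC/(2 sin B) ≈ 74.599.

R ≈ 74.599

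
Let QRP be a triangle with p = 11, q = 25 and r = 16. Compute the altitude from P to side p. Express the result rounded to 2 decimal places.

Semiperimeter s = (25 + 16 + 11)/2 = 26.
Heron's formula: area = √(26·1·10·15) ≈ 62.45.
The altitude from P has length 2·area/p ≈ 11.355.

h_P ≈ 11.35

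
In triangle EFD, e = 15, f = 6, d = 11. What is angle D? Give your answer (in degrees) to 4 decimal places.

38.9424

By the law of cosines, cos D = (e² + f² − d²) / (2·e·f) ≈ 0.77778, so ∠D ≈ 38.94°.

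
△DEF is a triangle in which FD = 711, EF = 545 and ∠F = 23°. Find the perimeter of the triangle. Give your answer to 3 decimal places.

1554.603

By the law of cosines, DE² = EF² + FD² − 2·EF·FD·cos F = 89164, so DE ≈ 298.6.
Semiperimeter s = (545+711+298.6)/2 = 777.3.
Perimeter = 545 + 711 + 298.6 = 1554.6.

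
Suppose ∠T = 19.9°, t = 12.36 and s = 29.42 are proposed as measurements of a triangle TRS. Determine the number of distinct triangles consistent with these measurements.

s·sin T = 29.42·sin(19.9°) ≈ 10.01.
Since s sin T < t < s (10.01 < 12.36 < 29.42), two triangles exist.

2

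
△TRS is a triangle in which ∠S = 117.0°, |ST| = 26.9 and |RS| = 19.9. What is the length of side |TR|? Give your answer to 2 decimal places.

40.07

By the law of cosines, |TR|² = |RS|² + |ST|² − 2·|RS|·|ST|·cos S = 1605.7, so |TR| ≈ 40.071.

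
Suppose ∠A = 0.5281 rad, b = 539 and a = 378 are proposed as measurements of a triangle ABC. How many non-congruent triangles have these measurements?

b·sin A = 539·sin(0.5281 rad) ≈ 271.6.
Since b sin A < a < b (271.6 < 378 < 539), two triangles exist.

2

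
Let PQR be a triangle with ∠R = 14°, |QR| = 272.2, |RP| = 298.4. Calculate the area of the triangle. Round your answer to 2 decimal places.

area ≈ 9824.99

Area = ½·|QR|·|RP|·sin R ≈ 9825.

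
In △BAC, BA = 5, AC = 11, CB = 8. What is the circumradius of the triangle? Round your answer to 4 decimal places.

By the law of cosines, cos B = (CB² + BA² − AC²) / (2·CB·BA) ≈ -0.40000, so ∠B ≈ 113.58°.
Circumradius = AC/(2 sin B) ≈ 6.001.

6.0010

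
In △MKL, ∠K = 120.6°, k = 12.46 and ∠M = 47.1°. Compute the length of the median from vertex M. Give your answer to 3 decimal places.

The third angle is ∠L = 180° − ∠M − ∠K = 12.30°.
Law of sines: m = k·sin M/sin K ≈ 10.604.
Law of sines: l = k·sin L/sin K ≈ 3.0838.
Median from M: ½√(2·k² + 2·l² − m²) ≈ 7.3667.

7.367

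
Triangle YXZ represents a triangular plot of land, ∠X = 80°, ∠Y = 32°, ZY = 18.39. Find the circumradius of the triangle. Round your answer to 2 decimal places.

The third angle is ∠Z = 180° − ∠Y − ∠X = 68.00°.
Law of sines: XZ = ZY·sin Y/sin X ≈ 9.8956.
Law of sines: YX = ZY·sin Z/sin X ≈ 17.314.
Circumradius = ZY/(2 sin X) ≈ 9.3368.

R ≈ 9.34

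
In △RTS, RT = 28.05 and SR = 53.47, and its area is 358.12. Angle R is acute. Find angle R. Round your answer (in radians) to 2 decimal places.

From area = ½·SR·RT·sin R, we get sin R = 2·area/(SR·RT) ≈ 0.47755.
Taking the acute solution, ∠R ≈ 0.4979 rad.

∠R ≈ 0.50 rad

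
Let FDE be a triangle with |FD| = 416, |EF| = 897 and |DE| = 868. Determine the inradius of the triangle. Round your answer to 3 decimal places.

r ≈ 163.186

Semiperimeter s = (868 + 897 + 416)/2 = 1090.5.
Heron's formula: area = √(1090.5·222.5·193.5·674.5) ≈ 1.7795e+05.
Inradius = area/s = 1.7795e+05/1090.5 ≈ 163.19.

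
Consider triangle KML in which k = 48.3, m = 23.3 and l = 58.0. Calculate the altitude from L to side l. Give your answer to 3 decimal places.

h_L ≈ 18.941

Semiperimeter s = (48.3 + 23.3 + 58)/2 = 64.8.
Heron's formula: area = √(64.8·16.5·41.5·6.8) ≈ 549.3.
The altitude from L has length 2·area/l ≈ 18.941.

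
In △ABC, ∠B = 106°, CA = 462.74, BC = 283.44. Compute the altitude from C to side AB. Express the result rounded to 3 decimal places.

272.460

Law of sines: sin A = BC·sin B/CA ≈ 0.58880.
Since CA ≥ BC, only the acute value applies: ∠A ≈ 36.07°.
Then ∠C = 180° − ∠B − ∠A ≈ 37.93°.
Law of sines gives AB = CA·sin C/sin B ≈ 295.9.
Area = ½·CA·BC·sin C ≈ 40310.
The altitude from C has length 2·area/AB ≈ 272.46.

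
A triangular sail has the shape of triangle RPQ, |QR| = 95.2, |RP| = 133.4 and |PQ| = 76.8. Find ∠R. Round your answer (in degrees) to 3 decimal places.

By the law of cosines, cos R = (|QR|² + |RP|² − |PQ|²) / (2·|QR|·|RP|) ≈ 0.82523, so ∠R ≈ 34.39°.

∠R ≈ 34.388°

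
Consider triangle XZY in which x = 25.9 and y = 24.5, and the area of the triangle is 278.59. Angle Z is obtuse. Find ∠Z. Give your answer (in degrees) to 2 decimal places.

∠Z ≈ 118.59°

From area = ½·y·x·sin Z, we get sin Z = 2·area/(y·x) ≈ 0.87807.
Taking the obtuse solution, ∠Z ≈ 118.59°.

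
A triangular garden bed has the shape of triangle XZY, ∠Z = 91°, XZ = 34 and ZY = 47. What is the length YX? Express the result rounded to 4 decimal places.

By the law of cosines, YX² = XZ² + ZY² − 2·XZ·ZY·cos Z = 3420.8, so YX ≈ 58.487.

58.4874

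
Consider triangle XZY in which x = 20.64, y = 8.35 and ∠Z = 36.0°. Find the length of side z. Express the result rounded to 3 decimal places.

14.727

By the law of cosines, z² = y² + x² − 2·y·x·cos Z = 216.87, so z ≈ 14.727.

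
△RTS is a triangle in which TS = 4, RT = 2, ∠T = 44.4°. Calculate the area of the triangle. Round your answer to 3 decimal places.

2.799

Area = ½·RT·TS·sin T ≈ 2.7987.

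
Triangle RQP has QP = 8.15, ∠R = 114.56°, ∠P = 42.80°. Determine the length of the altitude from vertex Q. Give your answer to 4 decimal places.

The third angle is ∠Q = 180° − ∠P − ∠R = 22.64°.
Law of sines: PR = QP·sin Q/sin R ≈ 3.4493.
Law of sines: RQ = QP·sin P/sin R ≈ 6.0883.
Area = ½·QP·PR·sin P ≈ 9.5502.
The altitude from Q has length 2·area/PR ≈ 5.5374.

h_Q ≈ 5.5374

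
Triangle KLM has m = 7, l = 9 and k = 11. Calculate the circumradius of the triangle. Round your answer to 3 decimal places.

By the law of cosines, cos K = (l² + m² − k²) / (2·l·m) ≈ 0.07143, so ∠K ≈ 85.90°.
Circumradius = k/(2 sin K) ≈ 5.5141.

5.514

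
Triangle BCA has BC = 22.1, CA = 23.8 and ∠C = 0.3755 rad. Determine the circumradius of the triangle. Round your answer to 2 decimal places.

By the law of cosines, AB² = BC² + CA² − 2·BC·CA·cos C = 76.186, so AB ≈ 8.7285.
Area = ½·BC·CA·sin C ≈ 96.448.
Circumradius = AB/(2 sin C) ≈ 11.9.

11.90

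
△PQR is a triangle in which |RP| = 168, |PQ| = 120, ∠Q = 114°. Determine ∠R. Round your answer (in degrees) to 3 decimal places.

Law of sines: sin R = |PQ|·sin Q/|RP| ≈ 0.65253.
Since |RP| ≥ |PQ|, only the acute value applies: ∠R ≈ 40.73°.
Then ∠P = 180° − ∠Q − ∠R ≈ 25.27°.

∠R ≈ 40.733°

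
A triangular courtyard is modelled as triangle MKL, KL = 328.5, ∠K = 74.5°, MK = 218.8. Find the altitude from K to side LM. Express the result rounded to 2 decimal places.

By the law of cosines, LM² = MK² + KL² − 2·MK·KL·cos K = 1.1737e+05, so LM ≈ 342.59.
Area = ½·MK·KL·sin K ≈ 34631.
The altitude from K has length 2·area/LM ≈ 202.17.

h_K ≈ 202.17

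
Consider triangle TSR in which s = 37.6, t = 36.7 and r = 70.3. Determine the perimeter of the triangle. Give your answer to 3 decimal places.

Perimeter = 36.7 + 37.6 + 70.3 = 144.6.

perimeter ≈ 144.600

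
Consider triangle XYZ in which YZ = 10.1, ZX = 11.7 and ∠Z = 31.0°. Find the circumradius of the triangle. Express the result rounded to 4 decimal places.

By the law of cosines, XY² = YZ² + ZX² − 2·YZ·ZX·cos Z = 36.317, so XY ≈ 6.0264.
Area = ½·YZ·ZX·sin Z ≈ 30.431.
Circumradius = XY/(2 sin Z) ≈ 5.8504.

R ≈ 5.8504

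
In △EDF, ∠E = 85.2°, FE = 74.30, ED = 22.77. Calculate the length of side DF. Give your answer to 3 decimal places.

By the law of cosines, DF² = FE² + ED² − 2·FE·ED·cos E = 5755.8, so DF ≈ 75.867.

75.867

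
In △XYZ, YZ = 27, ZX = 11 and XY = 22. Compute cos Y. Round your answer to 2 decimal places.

0.92

By the law of cosines, cos Y = (XY² + YZ² − ZX²) / (2·XY·YZ) ≈ 0.91919, so ∠Y ≈ 23.19°.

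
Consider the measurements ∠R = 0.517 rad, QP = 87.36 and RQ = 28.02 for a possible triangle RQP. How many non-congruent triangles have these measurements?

RQ·sin R = 28.02·sin(0.517 rad) ≈ 13.85.
Since QP ≥ RQ, exactly one triangle exists.

1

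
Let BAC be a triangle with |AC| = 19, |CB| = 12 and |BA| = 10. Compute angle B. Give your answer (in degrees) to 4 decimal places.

By the law of cosines, cos B = (|CB|² + |BA|² − |AC|²) / (2·|CB|·|BA|) ≈ -0.48750, so ∠B ≈ 119.18°.

∠B ≈ 119.1764°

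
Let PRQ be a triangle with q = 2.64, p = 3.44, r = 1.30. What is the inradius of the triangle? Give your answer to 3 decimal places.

0.412

Semiperimeter s = (3.44 + 1.3 + 2.64)/2 = 3.69.
Heron's formula: area = √(3.69·0.25·2.39·1.05) ≈ 1.5215.
Inradius = area/s = 1.5215/3.69 ≈ 0.41234.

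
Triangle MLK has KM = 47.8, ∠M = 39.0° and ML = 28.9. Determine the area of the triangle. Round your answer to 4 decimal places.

Area = ½·KM·ML·sin M ≈ 434.68.

434.6779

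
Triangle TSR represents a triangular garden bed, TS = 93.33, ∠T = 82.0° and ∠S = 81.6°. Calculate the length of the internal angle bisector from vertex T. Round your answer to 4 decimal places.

109.5953

The third angle is ∠R = 180° − ∠T − ∠S = 16.40°.
Law of sines: SR = TS·sin T/sin R ≈ 327.34.
Law of sines: RT = TS·sin S/sin R ≈ 327.01.
The bisector from T has length 2·RT·TS·cos(∠T/2)/(RT+TS) ≈ 109.6.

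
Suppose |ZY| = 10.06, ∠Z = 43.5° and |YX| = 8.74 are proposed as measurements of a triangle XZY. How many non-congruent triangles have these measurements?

|ZY|·sin Z = 10.06·sin(43.5°) ≈ 6.925.
Since |ZY| sin Z < |YX| < |ZY| (6.925 < 8.74 < 10.06), two triangles exist.

2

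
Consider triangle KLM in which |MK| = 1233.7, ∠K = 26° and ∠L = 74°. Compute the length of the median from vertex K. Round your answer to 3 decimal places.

The third angle is ∠M = 180° − ∠K − ∠L = 80.00°.
Law of sines: |LM| = |MK|·sin K/sin L ≈ 562.61.
Law of sines: |KL| = |MK|·sin M/sin L ≈ 1263.9.
Median from K: ½√(2·|MK|² + 2·|KL|² − |LM|²) ≈ 1216.8.

1216.808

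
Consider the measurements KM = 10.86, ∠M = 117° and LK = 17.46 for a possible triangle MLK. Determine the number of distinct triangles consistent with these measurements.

KM·sin M = 10.86·sin(117°) ≈ 9.676.
Since ∠M is not acute, a triangle exists only if LK > KM; here LK > KM, so there is exactly one triangle.

1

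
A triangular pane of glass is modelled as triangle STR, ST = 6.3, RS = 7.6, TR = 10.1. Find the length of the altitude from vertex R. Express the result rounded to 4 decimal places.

Semiperimeter s = (10.1 + 7.6 + 6.3)/2 = 12.
Heron's formula: area = √(12·1.9·4.4·5.7) ≈ 23.913.
The altitude from R has length 2·area/ST ≈ 7.5914.

h_R ≈ 7.5914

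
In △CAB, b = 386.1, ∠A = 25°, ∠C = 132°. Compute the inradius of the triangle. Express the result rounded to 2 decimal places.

The third angle is ∠B = 180° − ∠C − ∠A = 23.00°.
Law of sines: c = b·sin C/sin B ≈ 734.34.
Law of sines: a = b·sin A/sin B ≈ 417.61.
Area = ½·b·c·sin A ≈ 59912.
Semiperimeter s = (734.34+417.61+386.1)/2 = 769.02.
Inradius = area/s = 59912/769.02 ≈ 77.907.

r ≈ 77.91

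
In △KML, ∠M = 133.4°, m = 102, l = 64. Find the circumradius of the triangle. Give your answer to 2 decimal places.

Law of sines: sin L = l·sin M/m ≈ 0.45589.
Since m ≥ l, only the acute value applies: ∠L ≈ 27.12°.
Then ∠K = 180° − ∠M − ∠L ≈ 19.48°.
Law of sines gives k = m·sin K/sin M ≈ 46.81.
Circumradius = m/(2 sin M) ≈ 70.192.

R ≈ 70.19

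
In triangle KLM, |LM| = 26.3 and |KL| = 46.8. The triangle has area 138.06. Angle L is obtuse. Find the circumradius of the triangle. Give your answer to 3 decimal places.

R ≈ 161.967

From area = ½·|KL|·|LM|·sin L, we get sin L = 2·area/(|KL|·|LM|) ≈ 0.22433.
Taking the obtuse solution, ∠L ≈ 167.04°.
Law of cosines then gives |MK| ≈ 72.67.
Circumradius = |MK|/(2 sin L) ≈ 161.97.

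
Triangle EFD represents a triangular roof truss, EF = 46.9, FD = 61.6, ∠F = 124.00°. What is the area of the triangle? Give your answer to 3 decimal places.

Area = ½·EF·FD·sin F ≈ 1197.6.

area ≈ 1197.561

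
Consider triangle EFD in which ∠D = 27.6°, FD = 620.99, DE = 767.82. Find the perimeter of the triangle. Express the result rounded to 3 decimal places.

1749.472

By the law of cosines, EF² = FD² + DE² − 2·FD·DE·cos D = 1.3008e+05, so EF ≈ 360.66.
Semiperimeter s = (620.99+767.82+360.66)/2 = 874.74.
Perimeter = 620.99 + 767.82 + 360.66 = 1749.5.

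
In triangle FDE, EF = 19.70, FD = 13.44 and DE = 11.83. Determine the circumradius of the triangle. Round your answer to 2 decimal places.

By the law of cosines, cos F = (EF² + FD² − DE²) / (2·EF·FD) ≈ 0.80972, so ∠F ≈ 35.93°.
Circumradius = DE/(2 sin F) ≈ 10.08.

10.08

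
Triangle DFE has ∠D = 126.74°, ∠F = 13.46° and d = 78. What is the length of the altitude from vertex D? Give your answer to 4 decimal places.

The third angle is ∠E = 180° − ∠D − ∠F = 39.80°.
Law of sines: f = d·sin F/sin D ≈ 22.656.
Law of sines: e = d·sin E/sin D ≈ 62.305.
Area = ½·d·f·sin E ≈ 565.6.
The altitude from D has length 2·area/d ≈ 14.502.

14.5025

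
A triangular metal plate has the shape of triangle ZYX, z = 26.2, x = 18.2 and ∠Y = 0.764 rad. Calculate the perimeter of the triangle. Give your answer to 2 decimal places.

perimeter ≈ 62.54

By the law of cosines, y² = x² + z² − 2·x·z·cos Y = 329.05, so y ≈ 18.14.
Semiperimeter s = (26.2+18.14+18.2)/2 = 31.27.
Perimeter = 26.2 + 18.14 + 18.2 = 62.54.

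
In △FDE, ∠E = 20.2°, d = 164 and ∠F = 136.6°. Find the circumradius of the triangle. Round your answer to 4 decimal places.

The third angle is ∠D = 180° − ∠E − ∠F = 23.20°.
Law of sines: f = d·sin F/sin D ≈ 286.04.
Law of sines: e = d·sin E/sin D ≈ 143.75.
Circumradius = d/(2 sin D) ≈ 208.15.

R ≈ 208.1525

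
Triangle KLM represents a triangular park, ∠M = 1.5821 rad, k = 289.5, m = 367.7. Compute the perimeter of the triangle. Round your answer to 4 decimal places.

perimeter ≈ 880.6516

Law of sines: sin K = k·sin M/m ≈ 0.78728.
Since m ≥ k, only the acute value applies: ∠K ≈ 0.9064 rad.
Then ∠L = π − ∠M − ∠K ≈ 0.6531 rad.
Law of sines gives l = m·sin L/sin M ≈ 223.45.
Semiperimeter s = (289.5+223.45+367.7)/2 = 440.33.
Perimeter = 289.5 + 223.45 + 367.7 = 880.65.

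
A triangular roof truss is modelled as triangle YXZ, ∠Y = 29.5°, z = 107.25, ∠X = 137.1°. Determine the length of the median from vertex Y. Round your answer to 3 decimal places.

m_Y ≈ 205.888

The third angle is ∠Z = 180° − ∠Y − ∠X = 13.40°.
Law of sines: y = z·sin Y/sin Z ≈ 227.89.
Law of sines: x = z·sin X/sin Z ≈ 315.03.
Median from Y: ½√(2·x² + 2·z² − y²) ≈ 205.89.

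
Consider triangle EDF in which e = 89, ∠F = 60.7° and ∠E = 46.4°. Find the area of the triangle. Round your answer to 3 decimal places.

The third angle is ∠D = 180° − ∠F − ∠E = 72.90°.
Law of sines: d = e·sin D/sin E ≈ 117.47.
Law of sines: f = e·sin F/sin E ≈ 107.18.
Area = ½·e·d·sin F ≈ 4558.5.

area ≈ 4558.513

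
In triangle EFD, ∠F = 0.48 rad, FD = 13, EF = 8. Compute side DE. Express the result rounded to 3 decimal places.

By the law of cosines, DE² = EF² + FD² − 2·EF·FD·cos F = 48.505, so DE ≈ 6.9646.

6.965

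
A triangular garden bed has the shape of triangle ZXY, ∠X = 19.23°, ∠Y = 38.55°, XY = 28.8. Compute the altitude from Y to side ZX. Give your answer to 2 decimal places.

9.49

The third angle is ∠Z = 180° − ∠X − ∠Y = 122.22°.
Law of sines: YZ = XY·sin X/sin Z ≈ 11.212.
Law of sines: ZX = XY·sin Y/sin Z ≈ 21.215.
Area = ½·XY·YZ·sin Y ≈ 100.62.
The altitude from Y has length 2·area/ZX ≈ 9.4856.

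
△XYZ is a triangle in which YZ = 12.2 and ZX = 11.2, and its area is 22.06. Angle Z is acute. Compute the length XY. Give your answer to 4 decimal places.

3.9545

From area = ½·YZ·ZX·sin Z, we get sin Z = 2·area/(YZ·ZX) ≈ 0.32289.
Taking the acute solution, ∠Z ≈ 0.329 rad.
Law of cosines then gives XY ≈ 3.9545.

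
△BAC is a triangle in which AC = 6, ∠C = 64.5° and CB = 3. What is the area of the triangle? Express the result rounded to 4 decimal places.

Area = ½·AC·CB·sin C ≈ 8.1233.

8.1233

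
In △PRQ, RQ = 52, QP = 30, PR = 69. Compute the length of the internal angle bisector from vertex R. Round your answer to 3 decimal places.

t_R ≈ 58.030

By the law of cosines, cos R = (PR² + RQ² − QP²) / (2·PR·RQ) ≈ 0.91486, so ∠R ≈ 23.81°.
The bisector from R has length 2·PR·RQ·cos(∠R/2)/(PR+RQ) ≈ 58.03.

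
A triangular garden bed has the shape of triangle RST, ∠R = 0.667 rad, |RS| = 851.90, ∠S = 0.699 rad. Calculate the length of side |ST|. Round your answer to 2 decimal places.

The third angle is ∠T = π − ∠R − ∠S = 1.776 rad.
Law of sines: |ST| = |RS|·sin R/sin T ≈ 538.26.

538.26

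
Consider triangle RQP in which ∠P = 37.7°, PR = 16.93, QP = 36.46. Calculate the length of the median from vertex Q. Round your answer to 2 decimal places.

By the law of cosines, RQ² = QP² + PR² − 2·QP·PR·cos P = 639.16, so RQ ≈ 25.282.
Median from Q: ½√(2·RQ² + 2·QP² − PR²) ≈ 30.209.

30.21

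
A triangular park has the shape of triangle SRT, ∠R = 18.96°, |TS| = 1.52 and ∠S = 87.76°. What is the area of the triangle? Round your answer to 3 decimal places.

area ≈ 3.403

The third angle is ∠T = 180° − ∠S − ∠R = 73.28°.
Law of sines: |RT| = |TS|·sin S/sin R ≈ 4.6747.
Law of sines: |SR| = |TS|·sin T/sin R ≈ 4.4805.
Area = ½·|TS|·|RT|·sin T ≈ 3.4025.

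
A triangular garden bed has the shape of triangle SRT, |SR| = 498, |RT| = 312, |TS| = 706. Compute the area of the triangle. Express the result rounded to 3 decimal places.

67606.800

Semiperimeter s = (312 + 706 + 498)/2 = 758.
Heron's formula: area = √(758·446·52·260) ≈ 67607.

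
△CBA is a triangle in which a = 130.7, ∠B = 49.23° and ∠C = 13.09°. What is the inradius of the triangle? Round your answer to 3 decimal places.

11.992

The third angle is ∠A = 180° − ∠C − ∠B = 117.68°.
Law of sines: c = a·sin C/sin A ≈ 33.427.
Law of sines: b = a·sin B/sin A ≈ 111.78.
Area = ½·a·c·sin B ≈ 1654.3.
Semiperimeter s = (33.427+111.78+130.7)/2 = 137.95.
Inradius = area/s = 1654.3/137.95 ≈ 11.992.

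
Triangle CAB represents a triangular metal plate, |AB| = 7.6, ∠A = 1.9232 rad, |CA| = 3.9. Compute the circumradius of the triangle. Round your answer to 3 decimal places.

5.149

By the law of cosines, |BC|² = |CA|² + |AB|² − 2·|CA|·|AB|·cos A = 93.431, so |BC| ≈ 9.666.
Area = ½·|CA|·|AB|·sin A ≈ 13.909.
Circumradius = |BC|/(2 sin A) ≈ 5.1494.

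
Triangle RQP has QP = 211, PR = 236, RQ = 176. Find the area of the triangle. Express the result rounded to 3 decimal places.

area ≈ 17895.967

Semiperimeter s = (211 + 236 + 176)/2 = 311.5.
Heron's formula: area = √(311.5·100.5·75.5·135.5) ≈ 17896.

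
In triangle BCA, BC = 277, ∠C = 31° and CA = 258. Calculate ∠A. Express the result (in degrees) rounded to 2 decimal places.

By the law of cosines, AB² = BC² + CA² − 2·BC·CA·cos C = 20776, so AB ≈ 144.14.
Law of cosines again: cos A = (CA² + AB² − BC²)/(2·CA·AB) ≈ 0.14267, so ∠A ≈ 81.80°.

∠A ≈ 81.80°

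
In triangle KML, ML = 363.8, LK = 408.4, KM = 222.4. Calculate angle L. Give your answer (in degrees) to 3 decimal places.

∠L ≈ 32.834°

By the law of cosines, cos L = (ML² + LK² − KM²) / (2·ML·LK) ≈ 0.84024, so ∠L ≈ 32.83°.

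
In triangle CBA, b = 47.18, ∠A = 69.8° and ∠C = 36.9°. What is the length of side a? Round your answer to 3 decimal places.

46.228

The third angle is ∠B = 180° − ∠A − ∠C = 73.30°.
Law of sines: a = b·sin A/sin B ≈ 46.228.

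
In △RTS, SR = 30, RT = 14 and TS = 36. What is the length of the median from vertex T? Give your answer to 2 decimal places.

22.83

Median from T: ½√(2·RT² + 2·TS² − SR²) ≈ 22.825.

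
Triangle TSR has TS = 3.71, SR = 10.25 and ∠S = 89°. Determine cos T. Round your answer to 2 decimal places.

0.33

By the law of cosines, RT² = TS² + SR² − 2·TS·SR·cos S = 117.5, so RT ≈ 10.84.
Law of cosines again: cos T = (RT² + TS² − SR²)/(2·RT·TS) ≈ 0.32576, so ∠T ≈ 70.99°.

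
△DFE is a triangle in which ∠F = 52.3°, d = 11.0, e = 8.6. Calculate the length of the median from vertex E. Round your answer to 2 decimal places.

m_E ≈ 9.04

By the law of cosines, f² = e² + d² − 2·e·d·cos F = 79.259, so f ≈ 8.9028.
Median from E: ½√(2·d² + 2·f² − e²) ≈ 9.0355.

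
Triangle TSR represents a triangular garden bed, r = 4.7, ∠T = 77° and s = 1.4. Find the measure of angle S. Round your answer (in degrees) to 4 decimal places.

17.2800

By the law of cosines, t² = s² + r² − 2·s·r·cos T = 21.09, so t ≈ 4.5923.
Law of cosines again: cos S = (r² + t² − s²)/(2·r·t) ≈ 0.95486, so ∠S ≈ 17.28°.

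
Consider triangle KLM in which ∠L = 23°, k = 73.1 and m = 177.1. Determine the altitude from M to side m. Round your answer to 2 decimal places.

h_M ≈ 28.56

By the law of cosines, l² = m² + k² − 2·m·k·cos L = 12874, so l ≈ 113.46.
Area = ½·m·k·sin L ≈ 2529.2.
The altitude from M has length 2·area/m ≈ 28.562.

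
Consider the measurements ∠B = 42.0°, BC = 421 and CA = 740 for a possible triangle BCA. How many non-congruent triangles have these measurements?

1

BC·sin B = 421·sin(42.0°) ≈ 281.7.
Since CA ≥ BC, exactly one triangle exists.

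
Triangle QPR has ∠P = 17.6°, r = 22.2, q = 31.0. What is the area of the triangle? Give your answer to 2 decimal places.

Area = ½·r·q·sin P ≈ 104.05.

area ≈ 104.05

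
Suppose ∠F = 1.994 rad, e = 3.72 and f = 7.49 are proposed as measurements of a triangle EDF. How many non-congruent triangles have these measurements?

e·sin F = 3.72·sin(1.994 rad) ≈ 3.392.
Since ∠F is not acute, a triangle exists only if f > e; here f > e, so there is exactly one triangle.

1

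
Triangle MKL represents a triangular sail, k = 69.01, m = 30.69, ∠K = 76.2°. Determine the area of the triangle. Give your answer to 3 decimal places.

area ≈ 1036.629

Law of sines: sin M = m·sin K/k ≈ 0.43188.
Since k ≥ m, only the acute value applies: ∠M ≈ 25.59°.
Then ∠L = 180° − ∠K − ∠M ≈ 78.21°.
Law of sines gives l = k·sin L/sin K ≈ 69.563.
Area = ½·k·m·sin L ≈ 1036.6.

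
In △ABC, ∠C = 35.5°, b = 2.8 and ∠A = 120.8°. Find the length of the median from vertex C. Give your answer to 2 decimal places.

The third angle is ∠B = 180° − ∠C − ∠A = 23.70°.
Law of sines: a = b·sin A/sin B ≈ 5.9836.
Law of sines: c = b·sin C/sin B ≈ 4.0452.
Median from C: ½√(2·a² + 2·b² − c²) ≈ 4.2108.

4.21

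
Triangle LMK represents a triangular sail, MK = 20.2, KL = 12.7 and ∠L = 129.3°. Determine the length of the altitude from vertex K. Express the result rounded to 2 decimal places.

Law of sines: sin M = KL·sin L/MK ≈ 0.48652.
Since MK ≥ KL, only the acute value applies: ∠M ≈ 29.11°.
Then ∠K = 180° − ∠L − ∠M ≈ 21.59°.
Law of sines gives LM = MK·sin K/sin L ≈ 9.6041.
Area = ½·MK·KL·sin K ≈ 47.194.
The altitude from K has length 2·area/LM ≈ 9.8278.

9.83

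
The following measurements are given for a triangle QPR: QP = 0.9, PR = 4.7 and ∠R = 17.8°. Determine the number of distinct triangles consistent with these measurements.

0

PR·sin R = 4.7·sin(17.8°) ≈ 1.437.
Since QP = 0.9 < 1.437 = PR sin R, no triangle exists.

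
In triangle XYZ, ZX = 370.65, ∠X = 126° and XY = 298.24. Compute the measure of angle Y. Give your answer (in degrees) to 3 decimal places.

∠Y ≈ 30.157°

By the law of cosines, YZ² = ZX² + XY² − 2·ZX·XY·cos X = 3.5628e+05, so YZ ≈ 596.89.
Law of cosines again: cos Y = (XY² + YZ² − ZX²)/(2·XY·YZ) ≈ 0.86465, so ∠Y ≈ 30.16°.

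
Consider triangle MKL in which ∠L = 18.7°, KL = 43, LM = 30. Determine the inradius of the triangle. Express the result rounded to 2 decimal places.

By the law of cosines, MK² = KL² + LM² − 2·KL·LM·cos L = 305.2, so MK ≈ 17.47.
Area = ½·KL·LM·sin L ≈ 206.8.
Semiperimeter s = (43+30+17.47)/2 = 45.235.
Inradius = area/s = 206.8/45.235 ≈ 4.5716.

r ≈ 4.57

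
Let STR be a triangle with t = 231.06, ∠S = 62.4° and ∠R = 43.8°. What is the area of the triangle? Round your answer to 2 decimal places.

area ≈ 17050.81

The third angle is ∠T = 180° − ∠R − ∠S = 73.80°.
Law of sines: s = t·sin S/sin T ≈ 213.23.
Law of sines: r = t·sin R/sin T ≈ 166.54.
Area = ½·t·s·sin R ≈ 17051.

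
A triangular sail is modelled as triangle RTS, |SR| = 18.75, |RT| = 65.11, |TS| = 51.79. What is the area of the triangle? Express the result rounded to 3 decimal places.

Semiperimeter s = (51.79 + 18.75 + 65.11)/2 = 67.825.
Heron's formula: area = √(67.825·16.035·49.075·2.715) ≈ 380.67.

area ≈ 380.666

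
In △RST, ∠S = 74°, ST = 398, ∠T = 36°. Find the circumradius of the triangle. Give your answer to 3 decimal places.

The third angle is ∠R = 180° − ∠S − ∠T = 70.00°.
Law of sines: TR = ST·sin S/sin R ≈ 407.14.
Law of sines: RS = ST·sin T/sin R ≈ 248.95.
Circumradius = ST/(2 sin R) ≈ 211.77.

211.771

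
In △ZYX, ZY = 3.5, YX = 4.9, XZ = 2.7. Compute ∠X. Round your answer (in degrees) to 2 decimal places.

By the law of cosines, cos X = (YX² + XZ² − ZY²) / (2·YX·XZ) ≈ 0.71995, so ∠X ≈ 43.95°.

∠X ≈ 43.95°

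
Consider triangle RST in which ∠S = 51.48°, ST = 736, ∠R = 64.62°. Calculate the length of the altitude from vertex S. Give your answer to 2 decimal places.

The third angle is ∠T = 180° − ∠R − ∠S = 63.90°.
Law of sines: TR = ST·sin S/sin R ≈ 637.35.
Law of sines: RS = ST·sin T/sin R ≈ 731.55.
Area = ½·ST·TR·sin T ≈ 2.1063e+05.
The altitude from S has length 2·area/TR ≈ 660.95.

660.95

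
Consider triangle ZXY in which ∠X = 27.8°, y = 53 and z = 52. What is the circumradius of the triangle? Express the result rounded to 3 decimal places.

By the law of cosines, x² = y² + z² − 2·y·z·cos X = 637.19, so x ≈ 25.243.
Area = ½·y·z·sin X ≈ 642.68.
Circumradius = x/(2 sin X) ≈ 27.062.

R ≈ 27.062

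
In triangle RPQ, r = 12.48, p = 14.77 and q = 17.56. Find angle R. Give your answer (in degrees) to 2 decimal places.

∠R ≈ 44.38°

By the law of cosines, cos R = (p² + q² − r²) / (2·p·q) ≈ 0.71475, so ∠R ≈ 44.38°.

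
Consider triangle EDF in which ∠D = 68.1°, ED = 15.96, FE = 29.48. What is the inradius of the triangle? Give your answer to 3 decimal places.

r ≈ 6.056

Law of sines: sin F = ED·sin D/FE ≈ 0.50232.
Since FE ≥ ED, only the acute value applies: ∠F ≈ 30.15°.
Then ∠E = 180° − ∠D − ∠F ≈ 81.75°.
Law of sines gives DF = FE·sin E/sin D ≈ 31.444.
Area = ½·FE·ED·sin E ≈ 232.81.
Semiperimeter s = (31.444+29.48+15.96)/2 = 38.442.
Inradius = area/s = 232.81/38.442 ≈ 6.0563.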